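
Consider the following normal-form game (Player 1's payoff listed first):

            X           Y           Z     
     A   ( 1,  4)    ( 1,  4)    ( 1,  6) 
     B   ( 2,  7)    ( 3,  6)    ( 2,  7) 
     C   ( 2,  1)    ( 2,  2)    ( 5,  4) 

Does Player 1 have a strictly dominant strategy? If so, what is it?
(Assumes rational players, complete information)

No strictly dominant strategy exists for Player 1

Work:
A strategy strictly dominates another if it gives a strictly higher payoff against every opponent action. Compare each pair of P1's strategies column-by-column:
  A vs B: [1 vs 2, 1 vs 3, 1 vs 2] → A does not strictly dominate B (column X: 1 ≤ 2)
  A vs C: [1 vs 2, 1 vs 2, 1 vs 5] → A does not strictly dominate C (column X: 1 ≤ 2)
  B vs A: [2 vs 1, 3 vs 1, 2 vs 1] → B strictly dominates A
  B vs C: [2 vs 2, 3 vs 2, 2 vs 5] → B does not strictly dominate C (column X: 2 ≤ 2)
  C vs A: [2 vs 1, 2 vs 1, 5 vs 1] → C strictly dominates A
  C vs B: [2 vs 2, 2 vs 3, 5 vs 2] → C does not strictly dominate B (column X: 2 ≤ 2)
No single strategy strictly dominates all others → no strictly dominant strategy.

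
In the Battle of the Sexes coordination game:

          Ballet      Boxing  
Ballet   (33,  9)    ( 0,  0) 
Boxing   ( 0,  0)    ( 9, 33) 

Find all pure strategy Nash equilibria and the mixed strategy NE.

Pure NE: (Ballet, Ballet) and (Boxing, Boxing); Mixed NE: p = 0.7857, q = 0.2143

Work:
Check pure NE:
(Ballet, Ballet): (33, 9) - no unilateral deviation beneficial
(Boxing, Boxing): (9, 33) - no unilateral deviation beneficial
Mixed NE: P1 plays Ballet with p = 0.7857, P2 plays Ballet with q = 0.2143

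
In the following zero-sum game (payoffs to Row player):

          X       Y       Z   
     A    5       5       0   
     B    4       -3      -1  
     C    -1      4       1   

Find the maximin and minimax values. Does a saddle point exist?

Maximin = 0, Minimax = 1, Saddle: False

Work:
Row minimums: [0, -3, -1] → maximin = 0
Column maximums: [5, 5, 1] → minimax = 1
No saddle point (maximin ≠ minimax). Mixed strategy needed.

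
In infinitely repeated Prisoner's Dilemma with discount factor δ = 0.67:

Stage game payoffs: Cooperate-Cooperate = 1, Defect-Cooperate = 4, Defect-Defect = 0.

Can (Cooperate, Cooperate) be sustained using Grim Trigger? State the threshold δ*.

δ* = 0.75; since δ = 0.67 < 0.75, cooperation cannot be sustained

Work:
For Grim Trigger:
Cooperate forever: 1/(1-δ)
Defect then punished: 4 + 0·δ/(1-δ)
Need: 1/(1-δ) ≥ 4 + 0·δ/(1-δ)
Solving: δ ≥ (T-R)/(T-P) = (4-1)/(4-0) = 0.75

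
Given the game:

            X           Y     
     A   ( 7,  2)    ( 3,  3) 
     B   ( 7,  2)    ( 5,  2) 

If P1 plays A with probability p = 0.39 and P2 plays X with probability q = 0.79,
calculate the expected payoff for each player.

E[P1] = 6.4162, E[P2] = 2.0819

Work:
E[P1] = p·q·π₁(A,X) + p·(1-q)·π₁(A,Y) + (1-p)·q·π₁(B,X) + (1-p)·(1-q)·π₁(B,Y)
= 0.39·0.79·7 + 0.39·0.21·3 + 0.61·0.79·7 + 0.61·0.21·5
= 6.4162

E[P2] = 2.0819 (similar calculation)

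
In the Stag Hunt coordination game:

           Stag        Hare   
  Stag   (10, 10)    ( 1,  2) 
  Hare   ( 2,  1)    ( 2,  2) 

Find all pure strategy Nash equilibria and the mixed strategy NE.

Pure NE: (Stag, Stag) and (Hare, Hare); Mixed NE: p = 0.1111, q = 0.1111

Work:
Check pure NE:
(Stag, Stag): (10, 10) - no unilateral deviation beneficial
(Hare, Hare): (2, 2) - no unilateral deviation beneficial
Mixed NE: P1 plays Stag with p = 0.1111, P2 plays Stag with q = 0.1111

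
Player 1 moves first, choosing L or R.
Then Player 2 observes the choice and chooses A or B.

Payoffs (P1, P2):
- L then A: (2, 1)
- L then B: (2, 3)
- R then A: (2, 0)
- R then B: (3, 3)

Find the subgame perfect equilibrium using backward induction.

P1 plays R, P2 plays B after L and B after R; Payoff (3, 3)

Work:
Backward induction:
After L: P2 chooses B → P1 gets 2
After R: P2 chooses B → P1 gets 3
P1 chooses R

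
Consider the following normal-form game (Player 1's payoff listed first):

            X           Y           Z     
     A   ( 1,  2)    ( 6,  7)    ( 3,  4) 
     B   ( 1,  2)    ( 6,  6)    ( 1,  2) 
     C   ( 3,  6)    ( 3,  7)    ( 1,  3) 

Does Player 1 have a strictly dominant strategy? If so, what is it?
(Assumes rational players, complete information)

No strictly dominant strategy exists for Player 1

Work:
A strategy strictly dominates another if it gives a strictly higher payoff against every opponent action. Compare each pair of P1's strategies column-by-column:
  A vs B: [1 vs 1, 6 vs 6, 3 vs 1] → A does not strictly dominate B (column X: 1 ≤ 1)
  A vs C: [1 vs 3, 6 vs 3, 3 vs 1] → A does not strictly dominate C (column X: 1 ≤ 3)
  B vs A: [1 vs 1, 6 vs 6, 1 vs 3] → B does not strictly dominate A (column X: 1 ≤ 1)
  B vs C: [1 vs 3, 6 vs 3, 1 vs 1] → B does not strictly dominate C (column X: 1 ≤ 3)
  C vs A: [3 vs 1, 3 vs 6, 1 vs 3] → C does not strictly dominate A (column Y: 3 ≤ 6)
  C vs B: [3 vs 1, 3 vs 6, 1 vs 1] → C does not strictly dominate B (column Y: 3 ≤ 6)
No single strategy strictly dominates all others → no strictly dominant strategy.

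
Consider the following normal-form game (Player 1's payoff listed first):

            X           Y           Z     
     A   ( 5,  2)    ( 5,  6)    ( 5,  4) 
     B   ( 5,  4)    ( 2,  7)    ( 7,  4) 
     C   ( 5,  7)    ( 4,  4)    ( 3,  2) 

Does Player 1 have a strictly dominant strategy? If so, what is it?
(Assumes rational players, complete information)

No strictly dominant strategy exists for Player 1

Work:
A strategy strictly dominates another if it gives a strictly higher payoff against every opponent action. Compare each pair of P1's strategies column-by-column:
  A vs B: [5 vs 5, 5 vs 2, 5 vs 7] → A does not strictly dominate B (column X: 5 ≤ 5)
  A vs C: [5 vs 5, 5 vs 4, 5 vs 3] → A does not strictly dominate C (column X: 5 ≤ 5)
  B vs A: [5 vs 5, 2 vs 5, 7 vs 5] → B does not strictly dominate A (column X: 5 ≤ 5)
  B vs C: [5 vs 5, 2 vs 4, 7 vs 3] → B does not strictly dominate C (column X: 5 ≤ 5)
  C vs A: [5 vs 5, 4 vs 5, 3 vs 5] → C does not strictly dominate A (column X: 5 ≤ 5)
  C vs B: [5 vs 5, 4 vs 2, 3 vs 7] → C does not strictly dominate B (column X: 5 ≤ 5)
No single strategy strictly dominates all others → no strictly dominant strategy.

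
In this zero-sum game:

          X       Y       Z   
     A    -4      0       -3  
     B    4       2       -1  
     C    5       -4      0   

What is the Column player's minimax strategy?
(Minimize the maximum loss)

Column should play Z, value = 0

Work:
Column player minimizes Row's maximum payoff:
Column X: max payoff to Row = 5
Column Y: max payoff to Row = 2
Column Z: max payoff to Row = 0
Minimum is 0, achieved by column Z.
Minimax strategy: Z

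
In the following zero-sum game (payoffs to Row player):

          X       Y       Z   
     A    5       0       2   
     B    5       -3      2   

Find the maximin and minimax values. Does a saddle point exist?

Maximin = 0, Minimax = 0, Saddle: True

Work:
Row minimums: [0, -3] → maximin = 0
Column maximums: [5, 0, 2] → minimax = 0
Saddle point exists! Game value = 0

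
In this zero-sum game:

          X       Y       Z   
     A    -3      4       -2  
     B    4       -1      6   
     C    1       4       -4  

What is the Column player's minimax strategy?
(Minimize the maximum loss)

Column should play X or Y (all achieve the minimum), value = 4

Work:
Column player minimizes Row's maximum payoff:
Column X: max payoff to Row = 4
Column Y: max payoff to Row = 4
Column Z: max payoff to Row = 6
Minimum is 4, achieved by columns X, Y (tied).
Each of X or Y is a minimax strategy.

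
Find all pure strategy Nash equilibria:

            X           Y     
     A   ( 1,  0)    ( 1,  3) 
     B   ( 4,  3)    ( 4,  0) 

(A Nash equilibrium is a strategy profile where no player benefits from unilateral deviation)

Nash equilibrium: (B, X)

Work:
Best responses:
  P1 vs X: payoffs [1, 4] → best response B (payoff 4)
  P1 vs Y: payoffs [1, 4] → best response B (payoff 4)
  P2 vs A: payoffs [0, 3] → best response Y (payoff 3)
  P2 vs B: payoffs [3, 0] → best response X (payoff 3)
Mutual best responses: (B,X) → Nash equilibria.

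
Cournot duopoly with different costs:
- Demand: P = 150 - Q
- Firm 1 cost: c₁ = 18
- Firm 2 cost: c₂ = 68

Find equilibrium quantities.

q₁* = 60.67, q₂* = 10.67

Work:
Reaction: q₁ = (150 - 18 - q₂)/2
Reaction: q₂ = (150 - 68 - q₁)/2
Solve simultaneously:
q₁* = (150 - 2×18 + 68)/3 = 60.67
q₂* = (150 - 2×68 + 18)/3 = 10.67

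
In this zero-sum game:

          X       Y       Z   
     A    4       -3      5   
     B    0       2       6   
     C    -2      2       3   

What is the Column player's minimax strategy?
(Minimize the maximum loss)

Column should play Y, value = 2

Work:
Column player minimizes Row's maximum payoff:
Column X: max payoff to Row = 4
Column Y: max payoff to Row = 2
Column Z: max payoff to Row = 6
Minimum is 2, achieved by column Y.
Minimax strategy: Y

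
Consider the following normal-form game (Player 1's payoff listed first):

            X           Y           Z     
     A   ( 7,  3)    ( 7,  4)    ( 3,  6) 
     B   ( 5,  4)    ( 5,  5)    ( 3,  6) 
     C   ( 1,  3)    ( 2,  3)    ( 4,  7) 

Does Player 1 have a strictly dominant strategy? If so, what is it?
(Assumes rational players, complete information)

No strictly dominant strategy exists for Player 1

Work:
A strategy strictly dominates another if it gives a strictly higher payoff against every opponent action. Compare each pair of P1's strategies column-by-column:
  A vs B: [7 vs 5, 7 vs 5, 3 vs 3] → A does not strictly dominate B (column Z: 3 ≤ 3)
  A vs C: [7 vs 1, 7 vs 2, 3 vs 4] → A does not strictly dominate C (column Z: 3 ≤ 4)
  B vs A: [5 vs 7, 5 vs 7, 3 vs 3] → B does not strictly dominate A (column X: 5 ≤ 7)
  B vs C: [5 vs 1, 5 vs 2, 3 vs 4] → B does not strictly dominate C (column Z: 3 ≤ 4)
  C vs A: [1 vs 7, 2 vs 7, 4 vs 3] → C does not strictly dominate A (column X: 1 ≤ 7)
  C vs B: [1 vs 5, 2 vs 5, 4 vs 3] → C does not strictly dominate B (column X: 1 ≤ 5)
No single strategy strictly dominates all others → no strictly dominant strategy.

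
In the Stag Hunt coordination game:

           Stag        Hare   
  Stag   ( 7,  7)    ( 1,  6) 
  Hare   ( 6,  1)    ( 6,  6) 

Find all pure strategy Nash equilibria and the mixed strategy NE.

Pure NE: (Stag, Stag) and (Hare, Hare); Mixed NE: p = 0.8333, q = 0.8333

Work:
Check pure NE:
(Stag, Stag): (7, 7) - no unilateral deviation beneficial
(Hare, Hare): (6, 6) - no unilateral deviation beneficial
Mixed NE: P1 plays Stag with p = 0.8333, P2 plays Stag with q = 0.8333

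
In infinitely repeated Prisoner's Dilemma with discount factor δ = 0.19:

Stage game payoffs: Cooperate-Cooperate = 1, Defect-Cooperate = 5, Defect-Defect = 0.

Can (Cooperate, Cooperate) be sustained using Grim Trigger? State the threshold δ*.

δ* = 0.8; since δ = 0.19 < 0.8, cooperation cannot be sustained

Work:
For Grim Trigger:
Cooperate forever: 1/(1-δ)
Defect then punished: 5 + 0·δ/(1-δ)
Need: 1/(1-δ) ≥ 5 + 0·δ/(1-δ)
Solving: δ ≥ (T-R)/(T-P) = (5-1)/(5-0) = 0.8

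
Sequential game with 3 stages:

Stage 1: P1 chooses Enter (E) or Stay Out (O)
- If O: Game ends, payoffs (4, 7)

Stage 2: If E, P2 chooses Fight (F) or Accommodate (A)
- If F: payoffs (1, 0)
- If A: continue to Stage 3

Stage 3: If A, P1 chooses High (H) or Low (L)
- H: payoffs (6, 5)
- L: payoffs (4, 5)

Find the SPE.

SPE: (E, A, H); Outcome (6, 5)

Work:
Stage 3: P1 chooses H (6 vs 4)
Stage 2: P2: F->0, A->5 (anticipating H). Choose A
Stage 1: P1: O->4, E->6 (anticipating A, H). Choose E
SPE path: E -> A -> H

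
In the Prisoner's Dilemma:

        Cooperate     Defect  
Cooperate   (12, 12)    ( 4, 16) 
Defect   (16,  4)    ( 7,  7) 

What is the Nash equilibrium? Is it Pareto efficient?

(Defect, Defect) is NE; not Pareto efficient

Work:
Defect dominates Cooperate for both players:
If P2 cooperates: Defect (16) > Cooperate (12)
If P2 defects: Defect (7) > Cooperate (4)
NE: (Defect, Defect) with payoff (7, 7)
But (Cooperate, Cooperate) = (12, 12) Pareto dominates (7, 7)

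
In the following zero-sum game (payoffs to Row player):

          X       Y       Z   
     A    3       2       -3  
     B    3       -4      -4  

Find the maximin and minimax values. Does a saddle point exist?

Maximin = -3, Minimax = -3, Saddle: True

Work:
Row minimums: [-3, -4] → maximin = -3
Column maximums: [3, 2, -3] → minimax = -3
Saddle point exists! Game value = -3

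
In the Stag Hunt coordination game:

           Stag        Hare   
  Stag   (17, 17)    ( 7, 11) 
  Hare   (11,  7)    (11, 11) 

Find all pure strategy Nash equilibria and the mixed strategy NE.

Pure NE: (Stag, Stag) and (Hare, Hare); Mixed NE: p = 0.4, q = 0.4

Work:
Check pure NE:
(Stag, Stag): (17, 17) - no unilateral deviation beneficial
(Hare, Hare): (11, 11) - no unilateral deviation beneficial
Mixed NE: P1 plays Stag with p = 0.4, P2 plays Stag with q = 0.4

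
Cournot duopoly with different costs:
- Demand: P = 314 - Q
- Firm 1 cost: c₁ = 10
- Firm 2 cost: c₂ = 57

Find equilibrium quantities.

q₁* = 117.0, q₂* = 70.0

Work:
Reaction: q₁ = (314 - 10 - q₂)/2
Reaction: q₂ = (314 - 57 - q₁)/2
Solve simultaneously:
q₁* = (314 - 2×10 + 57)/3 = 117.0
q₂* = (314 - 2×57 + 10)/3 = 70.0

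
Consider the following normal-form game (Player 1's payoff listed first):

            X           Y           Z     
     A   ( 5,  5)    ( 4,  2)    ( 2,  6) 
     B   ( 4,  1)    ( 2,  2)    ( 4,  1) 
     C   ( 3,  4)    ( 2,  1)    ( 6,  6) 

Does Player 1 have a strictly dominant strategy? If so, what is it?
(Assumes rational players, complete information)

No strictly dominant strategy exists for Player 1

Work:
A strategy strictly dominates another if it gives a strictly higher payoff against every opponent action. Compare each pair of P1's strategies column-by-column:
  A vs B: [5 vs 4, 4 vs 2, 2 vs 4] → A does not strictly dominate B (column Z: 2 ≤ 4)
  A vs C: [5 vs 3, 4 vs 2, 2 vs 6] → A does not strictly dominate C (column Z: 2 ≤ 6)
  B vs A: [4 vs 5, 2 vs 4, 4 vs 2] → B does not strictly dominate A (column X: 4 ≤ 5)
  B vs C: [4 vs 3, 2 vs 2, 4 vs 6] → B does not strictly dominate C (column Y: 2 ≤ 2)
  C vs A: [3 vs 5, 2 vs 4, 6 vs 2] → C does not strictly dominate A (column X: 3 ≤ 5)
  C vs B: [3 vs 4, 2 vs 2, 6 vs 4] → C does not strictly dominate B (column X: 3 ≤ 4)
No single strategy strictly dominates all others → no strictly dominant strategy.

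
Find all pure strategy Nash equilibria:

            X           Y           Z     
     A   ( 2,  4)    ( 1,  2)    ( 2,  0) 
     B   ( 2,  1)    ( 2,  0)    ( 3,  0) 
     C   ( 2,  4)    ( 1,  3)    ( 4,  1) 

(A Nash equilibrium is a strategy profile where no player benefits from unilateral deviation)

Nash equilibrium: (A, X), (B, X), (C, X)

Work:
Best responses:
  P1 vs X: payoffs [2, 2, 2] → best response A/B/C (payoff 2)
  P1 vs Y: payoffs [1, 2, 1] → best response B (payoff 2)
  P1 vs Z: payoffs [2, 3, 4] → best response C (payoff 4)
  P2 vs A: payoffs [4, 2, 0] → best response X (payoff 4)
  P2 vs B: payoffs [1, 0, 0] → best response X (payoff 1)
  P2 vs C: payoffs [4, 3, 1] → best response X (payoff 4)
Mutual best responses: (A,X), (B,X), (C,X) → Nash equilibria.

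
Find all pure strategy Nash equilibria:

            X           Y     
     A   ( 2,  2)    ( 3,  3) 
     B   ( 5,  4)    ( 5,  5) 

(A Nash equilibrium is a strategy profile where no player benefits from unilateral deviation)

Nash equilibrium: (B, Y)

Work:
Best responses:
  P1 vs X: payoffs [2, 5] → best response B (payoff 5)
  P1 vs Y: payoffs [3, 5] → best response B (payoff 5)
  P2 vs A: payoffs [2, 3] → best response Y (payoff 3)
  P2 vs B: payoffs [4, 5] → best response Y (payoff 5)
Mutual best responses: (B,Y) → Nash equilibria.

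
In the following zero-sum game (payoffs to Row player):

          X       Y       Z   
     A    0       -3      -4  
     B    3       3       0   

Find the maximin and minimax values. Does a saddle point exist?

Maximin = 0, Minimax = 0, Saddle: True

Work:
Row minimums: [-4, 0] → maximin = 0
Column maximums: [3, 3, 0] → minimax = 0
Saddle point exists! Game value = 0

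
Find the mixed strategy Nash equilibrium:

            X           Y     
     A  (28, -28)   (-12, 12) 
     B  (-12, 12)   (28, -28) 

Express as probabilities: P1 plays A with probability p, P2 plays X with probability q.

p = 0.5, q = 0.5

Work:
Find probabilities that make opponent indifferent:
P2 chooses q to make P1 indifferent between A and B
P1 chooses p to make P2 indifferent between X and Y
Mixed NE: P1 plays (A: 0.5, B: 0.5), P2 plays (X: 0.5, Y: 0.5)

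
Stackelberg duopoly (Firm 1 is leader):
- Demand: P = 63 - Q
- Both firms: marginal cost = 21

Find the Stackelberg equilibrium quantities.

q₁* (leader) = 21.0, q₂* (follower) = 10.5

Work:
Follower's reaction: q₂ = (a - c - q₁)/2
Leader substitutes: π₁ = q₁·(a - q₁ - (a-c-q₁)/2 - c)
FOC: q₁* = (63 - 21)/2 = 21.00
Then: q₂* = (63 - 21 - 21.0)/2 = 10.50
Leader has first-mover advantage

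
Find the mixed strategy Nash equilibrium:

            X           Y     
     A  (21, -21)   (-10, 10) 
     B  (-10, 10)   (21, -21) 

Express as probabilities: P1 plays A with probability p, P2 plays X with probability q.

p = 0.5, q = 0.5

Work:
Find probabilities that make opponent indifferent:
P2 chooses q to make P1 indifferent between A and B
P1 chooses p to make P2 indifferent between X and Y
Mixed NE: P1 plays (A: 0.5, B: 0.5), P2 plays (X: 0.5, Y: 0.5)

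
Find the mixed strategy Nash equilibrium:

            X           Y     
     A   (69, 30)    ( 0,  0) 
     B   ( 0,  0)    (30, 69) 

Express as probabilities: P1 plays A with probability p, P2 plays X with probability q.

p = 0.697, q = 0.303

Work:
Find probabilities that make opponent indifferent:
P2 chooses q to make P1 indifferent between A and B
P1 chooses p to make P2 indifferent between X and Y
Mixed NE: P1 plays (A: 0.697, B: 0.303), P2 plays (X: 0.303, Y: 0.697)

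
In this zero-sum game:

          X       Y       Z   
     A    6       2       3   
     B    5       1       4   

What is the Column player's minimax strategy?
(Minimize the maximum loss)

Column should play Y, value = 2

Work:
Column player minimizes Row's maximum payoff:
Column X: max payoff to Row = 6
Column Y: max payoff to Row = 2
Column Z: max payoff to Row = 4
Minimum is 2, achieved by column Y.
Minimax strategy: Y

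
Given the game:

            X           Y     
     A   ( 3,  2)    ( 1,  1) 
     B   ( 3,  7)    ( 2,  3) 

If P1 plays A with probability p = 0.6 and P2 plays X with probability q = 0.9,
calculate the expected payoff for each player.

E[P1] = 2.84, E[P2] = 3.78

Work:
E[P1] = p·q·π₁(A,X) + p·(1-q)·π₁(A,Y) + (1-p)·q·π₁(B,X) + (1-p)·(1-q)·π₁(B,Y)
= 0.6·0.9·3 + 0.6·0.1·1 + 0.4·0.9·3 + 0.4·0.1·2
= 2.84

E[P2] = 3.78 (similar calculation)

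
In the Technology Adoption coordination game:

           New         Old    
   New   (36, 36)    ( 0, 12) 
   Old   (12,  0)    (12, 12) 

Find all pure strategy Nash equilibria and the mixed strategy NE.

Pure NE: (New, New) and (Old, Old); Mixed NE: p = 0.3333, q = 0.3333

Work:
Check pure NE:
(New, New): (36, 36) - no unilateral deviation beneficial
(Old, Old): (12, 12) - no unilateral deviation beneficial
Mixed NE: P1 plays New with p = 0.3333, P2 plays New with q = 0.3333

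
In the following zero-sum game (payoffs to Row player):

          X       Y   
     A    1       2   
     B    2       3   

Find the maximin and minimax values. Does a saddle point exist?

Maximin = 2, Minimax = 2, Saddle: True

Work:
Row minimums: [1, 2] → maximin = 2
Column maximums: [2, 3] → minimax = 2
Saddle point exists! Game value = 2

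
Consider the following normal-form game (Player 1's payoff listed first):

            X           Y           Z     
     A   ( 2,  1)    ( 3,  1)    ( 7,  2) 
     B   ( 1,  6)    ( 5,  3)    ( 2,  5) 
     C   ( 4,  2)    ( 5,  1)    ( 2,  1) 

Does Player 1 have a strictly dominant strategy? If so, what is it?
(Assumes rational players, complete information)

No strictly dominant strategy exists for Player 1

Work:
A strategy strictly dominates another if it gives a strictly higher payoff against every opponent action. Compare each pair of P1's strategies column-by-column:
  A vs B: [2 vs 1, 3 vs 5, 7 vs 2] → A does not strictly dominate B (column Y: 3 ≤ 5)
  A vs C: [2 vs 4, 3 vs 5, 7 vs 2] → A does not strictly dominate C (column X: 2 ≤ 4)
  B vs A: [1 vs 2, 5 vs 3, 2 vs 7] → B does not strictly dominate A (column X: 1 ≤ 2)
  B vs C: [1 vs 4, 5 vs 5, 2 vs 2] → B does not strictly dominate C (column X: 1 ≤ 4)
  C vs A: [4 vs 2, 5 vs 3, 2 vs 7] → C does not strictly dominate A (column Z: 2 ≤ 7)
  C vs B: [4 vs 1, 5 vs 5, 2 vs 2] → C does not strictly dominate B (column Y: 5 ≤ 5)
No single strategy strictly dominates all others → no strictly dominant strategy.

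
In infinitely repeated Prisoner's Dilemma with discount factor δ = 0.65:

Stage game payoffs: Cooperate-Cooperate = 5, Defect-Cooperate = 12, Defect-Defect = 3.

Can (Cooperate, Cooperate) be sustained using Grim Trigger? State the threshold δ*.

δ* = 0.7778; since δ = 0.65 < 0.7778, cooperation cannot be sustained

Work:
For Grim Trigger:
Cooperate forever: 5/(1-δ)
Defect then punished: 12 + 3·δ/(1-δ)
Need: 5/(1-δ) ≥ 12 + 3·δ/(1-δ)
Solving: δ ≥ (T-R)/(T-P) = (12-5)/(12-3) = 0.7778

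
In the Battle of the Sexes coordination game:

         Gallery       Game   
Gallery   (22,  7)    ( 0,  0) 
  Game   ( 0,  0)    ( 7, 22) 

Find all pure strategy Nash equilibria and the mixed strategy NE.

Pure NE: (Gallery, Gallery) and (Game, Game); Mixed NE: p = 0.7586, q = 0.2414

Work:
Check pure NE:
(Gallery, Gallery): (22, 7) - no unilateral deviation beneficial
(Game, Game): (7, 22) - no unilateral deviation beneficial
Mixed NE: P1 plays Gallery with p = 0.7586, P2 plays Gallery with q = 0.2414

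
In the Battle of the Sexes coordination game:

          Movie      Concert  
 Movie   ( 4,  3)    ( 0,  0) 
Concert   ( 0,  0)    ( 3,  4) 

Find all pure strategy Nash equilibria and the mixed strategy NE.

Pure NE: (Movie, Movie) and (Concert, Concert); Mixed NE: p = 0.5714, q = 0.4286

Work:
Check pure NE:
(Movie, Movie): (4, 3) - no unilateral deviation beneficial
(Concert, Concert): (3, 4) - no unilateral deviation beneficial
Mixed NE: P1 plays Movie with p = 0.5714, P2 plays Movie with q = 0.4286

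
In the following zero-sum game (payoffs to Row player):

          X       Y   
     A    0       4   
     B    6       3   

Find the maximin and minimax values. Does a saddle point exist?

Maximin = 3, Minimax = 4, Saddle: False

Work:
Row minimums: [0, 3] → maximin = 3
Column maximums: [6, 4] → minimax = 4
No saddle point (maximin ≠ minimax). Mixed strategy needed.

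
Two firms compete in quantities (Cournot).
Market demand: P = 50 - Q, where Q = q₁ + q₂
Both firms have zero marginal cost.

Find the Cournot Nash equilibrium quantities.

q₁* = q₂* = 16.67; P* = 16.67

Work:
Profit: π_i = P·q_i = (a - q_i - q_j)·q_i
FOC: ∂π_i/∂q_i = a - 2q_i - q_j = 0
Reaction function: q_i = (50 - q_j)/2
Symmetry: q* = 50/3 = 16.67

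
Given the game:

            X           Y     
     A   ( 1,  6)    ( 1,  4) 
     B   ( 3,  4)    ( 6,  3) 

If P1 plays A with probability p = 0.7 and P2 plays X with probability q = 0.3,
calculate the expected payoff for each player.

E[P1] = 2.23, E[P2] = 4.21

Work:
E[P1] = p·q·π₁(A,X) + p·(1-q)·π₁(A,Y) + (1-p)·q·π₁(B,X) + (1-p)·(1-q)·π₁(B,Y)
= 0.7·0.3·1 + 0.7·0.7·1 + 0.3·0.3·3 + 0.3·0.7·6
= 2.23

E[P2] = 4.21 (similar calculation)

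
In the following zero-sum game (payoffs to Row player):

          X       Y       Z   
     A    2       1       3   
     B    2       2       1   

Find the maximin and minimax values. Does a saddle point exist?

Maximin = 1, Minimax = 2, Saddle: False

Work:
Row minimums: [1, 1] → maximin = 1
Column maximums: [2, 2, 3] → minimax = 2
No saddle point (maximin ≠ minimax). Mixed strategy needed.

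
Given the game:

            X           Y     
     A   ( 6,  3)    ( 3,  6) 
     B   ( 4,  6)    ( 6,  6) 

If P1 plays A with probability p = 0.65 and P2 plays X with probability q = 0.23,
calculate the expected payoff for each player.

E[P1] = 4.3375, E[P2] = 5.5515

Work:
E[P1] = p·q·π₁(A,X) + p·(1-q)·π₁(A,Y) + (1-p)·q·π₁(B,X) + (1-p)·(1-q)·π₁(B,Y)
= 0.65·0.23·6 + 0.65·0.77·3 + 0.35·0.23·4 + 0.35·0.77·6
= 4.3375

E[P2] = 5.5515 (similar calculation)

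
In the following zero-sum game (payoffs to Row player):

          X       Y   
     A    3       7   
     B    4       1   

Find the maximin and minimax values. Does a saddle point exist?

Maximin = 3, Minimax = 4, Saddle: False

Work:
Row minimums: [3, 1] → maximin = 3
Column maximums: [4, 7] → minimax = 4
No saddle point (maximin ≠ minimax). Mixed strategy needed.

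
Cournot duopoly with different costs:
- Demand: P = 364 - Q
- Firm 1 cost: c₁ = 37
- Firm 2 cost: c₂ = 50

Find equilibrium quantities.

q₁* = 113.33, q₂* = 100.33

Work:
Reaction: q₁ = (364 - 37 - q₂)/2
Reaction: q₂ = (364 - 50 - q₁)/2
Solve simultaneously:
q₁* = (364 - 2×37 + 50)/3 = 113.33
q₂* = (364 - 2×50 + 37)/3 = 100.33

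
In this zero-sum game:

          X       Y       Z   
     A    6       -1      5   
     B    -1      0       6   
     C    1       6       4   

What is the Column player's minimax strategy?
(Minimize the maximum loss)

Column should play X or Y or Z (all achieve the minimum), value = 6

Work:
Column player minimizes Row's maximum payoff:
Column X: max payoff to Row = 6
Column Y: max payoff to Row = 6
Column Z: max payoff to Row = 6
Minimum is 6, achieved by columns X, Y, Z (tied).
Each of X or Y or Z is a minimax strategy.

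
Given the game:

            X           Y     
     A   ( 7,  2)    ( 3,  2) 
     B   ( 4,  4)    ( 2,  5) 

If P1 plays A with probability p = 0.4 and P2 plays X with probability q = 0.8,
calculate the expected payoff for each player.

E[P1] = 4.64, E[P2] = 3.32

Work:
E[P1] = p·q·π₁(A,X) + p·(1-q)·π₁(A,Y) + (1-p)·q·π₁(B,X) + (1-p)·(1-q)·π₁(B,Y)
= 0.4·0.8·7 + 0.4·0.2·3 + 0.6·0.8·4 + 0.6·0.2·2
= 4.64

E[P2] = 3.32 (similar calculation)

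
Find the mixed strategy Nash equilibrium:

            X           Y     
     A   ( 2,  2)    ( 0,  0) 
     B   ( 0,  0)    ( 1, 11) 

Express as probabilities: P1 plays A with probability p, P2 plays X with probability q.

p = 0.8462, q = 0.3333

Work:
Find probabilities that make opponent indifferent:
P2 chooses q to make P1 indifferent between A and B
P1 chooses p to make P2 indifferent between X and Y
Mixed NE: P1 plays (A: 0.8462, B: 0.1538), P2 plays (X: 0.3333, Y: 0.6667)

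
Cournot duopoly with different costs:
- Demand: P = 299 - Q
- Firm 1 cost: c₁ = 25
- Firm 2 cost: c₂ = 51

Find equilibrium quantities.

q₁* = 100.0, q₂* = 74.0

Work:
Reaction: q₁ = (299 - 25 - q₂)/2
Reaction: q₂ = (299 - 51 - q₁)/2
Solve simultaneously:
q₁* = (299 - 2×25 + 51)/3 = 100.0
q₂* = (299 - 2×51 + 25)/3 = 74.0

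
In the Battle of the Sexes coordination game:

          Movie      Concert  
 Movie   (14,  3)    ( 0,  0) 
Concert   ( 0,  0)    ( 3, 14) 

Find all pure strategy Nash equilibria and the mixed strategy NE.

Pure NE: (Movie, Movie) and (Concert, Concert); Mixed NE: p = 0.8235, q = 0.1765

Work:
Check pure NE:
(Movie, Movie): (14, 3) - no unilateral deviation beneficial
(Concert, Concert): (3, 14) - no unilateral deviation beneficial
Mixed NE: P1 plays Movie with p = 0.8235, P2 plays Movie with q = 0.1765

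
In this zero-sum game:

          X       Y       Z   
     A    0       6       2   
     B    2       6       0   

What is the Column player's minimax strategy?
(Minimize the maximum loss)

Column should play X or Z (all achieve the minimum), value = 2

Work:
Column player minimizes Row's maximum payoff:
Column X: max payoff to Row = 2
Column Y: max payoff to Row = 6
Column Z: max payoff to Row = 2
Minimum is 2, achieved by columns X, Z (tied).
Each of X or Z is a minimax strategy.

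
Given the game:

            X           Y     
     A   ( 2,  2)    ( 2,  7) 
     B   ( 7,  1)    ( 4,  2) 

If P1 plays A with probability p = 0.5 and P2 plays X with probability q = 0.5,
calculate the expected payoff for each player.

E[P1] = 3.75, E[P2] = 3.0

Work:
E[P1] = p·q·π₁(A,X) + p·(1-q)·π₁(A,Y) + (1-p)·q·π₁(B,X) + (1-p)·(1-q)·π₁(B,Y)
= 0.5·0.5·2 + 0.5·0.5·2 + 0.5·0.5·7 + 0.5·0.5·4
= 3.75

E[P2] = 3.0 (similar calculation)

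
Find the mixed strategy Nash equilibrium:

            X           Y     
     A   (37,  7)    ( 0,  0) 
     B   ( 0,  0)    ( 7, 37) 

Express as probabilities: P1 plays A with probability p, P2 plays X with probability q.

p = 0.8409, q = 0.1591

Work:
Find probabilities that make opponent indifferent:
P2 chooses q to make P1 indifferent between A and B
P1 chooses p to make P2 indifferent between X and Y
Mixed NE: P1 plays (A: 0.8409, B: 0.1591), P2 plays (X: 0.1591, Y: 0.8409)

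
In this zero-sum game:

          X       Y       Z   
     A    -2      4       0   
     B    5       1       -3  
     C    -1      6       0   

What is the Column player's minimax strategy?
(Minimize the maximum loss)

Column should play Z, value = 0

Work:
Column player minimizes Row's maximum payoff:
Column X: max payoff to Row = 5
Column Y: max payoff to Row = 6
Column Z: max payoff to Row = 0
Minimum is 0, achieved by column Z.
Minimax strategy: Z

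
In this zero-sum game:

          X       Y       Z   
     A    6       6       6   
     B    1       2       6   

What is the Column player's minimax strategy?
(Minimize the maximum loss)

Column should play X or Y or Z (all achieve the minimum), value = 6

Work:
Column player minimizes Row's maximum payoff:
Column X: max payoff to Row = 6
Column Y: max payoff to Row = 6
Column Z: max payoff to Row = 6
Minimum is 6, achieved by columns X, Y, Z (tied).
Each of X or Y or Z is a minimax strategy.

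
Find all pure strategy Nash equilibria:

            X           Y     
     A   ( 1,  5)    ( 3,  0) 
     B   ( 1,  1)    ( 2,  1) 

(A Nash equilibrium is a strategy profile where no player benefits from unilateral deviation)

Nash equilibrium: (A, X), (B, X)

Work:
Best responses:
  P1 vs X: payoffs [1, 1] → best response A/B (payoff 1)
  P1 vs Y: payoffs [3, 2] → best response A (payoff 3)
  P2 vs A: payoffs [5, 0] → best response X (payoff 5)
  P2 vs B: payoffs [1, 1] → best response X/Y (payoff 1)
Mutual best responses: (A,X), (B,X) → Nash equilibria.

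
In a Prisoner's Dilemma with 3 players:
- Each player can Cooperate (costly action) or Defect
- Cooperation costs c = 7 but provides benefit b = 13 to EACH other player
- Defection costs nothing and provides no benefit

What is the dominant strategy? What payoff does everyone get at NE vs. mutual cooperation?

Dominant: Defect; NE payoff = 0; Coop payoff = 19

Work:
Defect dominates (saves cost c = 7, benefit to others is external)
NE: All defect → everyone gets 0
If all cooperate: each receives (2)×13 - 7 = 19
Social dilemma: 19 > 0 but NE gives 0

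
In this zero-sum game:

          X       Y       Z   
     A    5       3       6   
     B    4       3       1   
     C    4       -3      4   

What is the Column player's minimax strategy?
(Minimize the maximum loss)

Column should play Y, value = 3

Work:
Column player minimizes Row's maximum payoff:
Column X: max payoff to Row = 5
Column Y: max payoff to Row = 3
Column Z: max payoff to Row = 6
Minimum is 3, achieved by column Y.
Minimax strategy: Y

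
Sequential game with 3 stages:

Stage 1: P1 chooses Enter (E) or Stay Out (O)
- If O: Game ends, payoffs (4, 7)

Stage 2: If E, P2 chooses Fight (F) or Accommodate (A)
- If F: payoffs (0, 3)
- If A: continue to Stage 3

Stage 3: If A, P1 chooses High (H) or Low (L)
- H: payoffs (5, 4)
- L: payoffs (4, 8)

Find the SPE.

SPE: (E, A, H); Outcome (5, 4)

Work:
Stage 3: P1 chooses H (5 vs 4)
Stage 2: P2: F->3, A->4 (anticipating H). Choose A
Stage 1: P1: O->4, E->5 (anticipating A, H). Choose E
SPE path: E -> A -> H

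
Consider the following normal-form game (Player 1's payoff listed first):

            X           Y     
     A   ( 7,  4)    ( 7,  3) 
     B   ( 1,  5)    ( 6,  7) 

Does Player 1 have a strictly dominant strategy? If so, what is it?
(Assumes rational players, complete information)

Yes, Player 1's strictly dominant strategy is A

Work:
A strategy strictly dominates another if it gives a strictly higher payoff against every opponent action. Compare each pair of P1's strategies column-by-column:
  A vs B: [7 vs 1, 7 vs 6] → A strictly dominates B
  B vs A: [1 vs 7, 6 vs 7] → B does not strictly dominate A (column X: 1 ≤ 7)
A strictly dominates every other strategy → strictly dominant.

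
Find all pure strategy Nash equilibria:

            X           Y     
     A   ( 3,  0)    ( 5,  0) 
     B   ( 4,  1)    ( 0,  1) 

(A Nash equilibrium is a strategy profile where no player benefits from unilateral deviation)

Nash equilibrium: (A, Y), (B, X)

Work:
Best responses:
  P1 vs X: payoffs [3, 4] → best response B (payoff 4)
  P1 vs Y: payoffs [5, 0] → best response A (payoff 5)
  P2 vs A: payoffs [0, 0] → best response X/Y (payoff 0)
  P2 vs B: payoffs [1, 1] → best response X/Y (payoff 1)
Mutual best responses: (A,Y), (B,X) → Nash equilibria.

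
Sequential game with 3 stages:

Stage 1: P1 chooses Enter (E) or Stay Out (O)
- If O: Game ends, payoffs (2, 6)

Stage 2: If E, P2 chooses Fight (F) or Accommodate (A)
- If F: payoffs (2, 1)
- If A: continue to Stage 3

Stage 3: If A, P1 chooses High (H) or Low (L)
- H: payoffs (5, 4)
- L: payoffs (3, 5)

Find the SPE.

SPE: (E, A, H); Outcome (5, 4)

Work:
Stage 3: P1 chooses H (5 vs 3)
Stage 2: P2: F->1, A->4 (anticipating H). Choose A
Stage 1: P1: O->2, E->5 (anticipating A, H). Choose E
SPE path: E -> A -> H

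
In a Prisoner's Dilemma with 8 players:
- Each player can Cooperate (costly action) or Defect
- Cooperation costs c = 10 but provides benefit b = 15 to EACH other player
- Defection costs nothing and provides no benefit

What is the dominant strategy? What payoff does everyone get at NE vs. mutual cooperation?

Dominant: Defect; NE payoff = 0; Coop payoff = 95

Work:
Defect dominates (saves cost c = 10, benefit to others is external)
NE: All defect → everyone gets 0
If all cooperate: each receives (7)×15 - 10 = 95
Social dilemma: 95 > 0 but NE gives 0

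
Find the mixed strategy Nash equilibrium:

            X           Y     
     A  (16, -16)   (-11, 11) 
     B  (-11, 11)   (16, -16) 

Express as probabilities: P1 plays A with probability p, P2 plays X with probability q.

p = 0.5, q = 0.5

Work:
Find probabilities that make opponent indifferent:
P2 chooses q to make P1 indifferent between A and B
P1 chooses p to make P2 indifferent between X and Y
Mixed NE: P1 plays (A: 0.5, B: 0.5), P2 plays (X: 0.5, Y: 0.5)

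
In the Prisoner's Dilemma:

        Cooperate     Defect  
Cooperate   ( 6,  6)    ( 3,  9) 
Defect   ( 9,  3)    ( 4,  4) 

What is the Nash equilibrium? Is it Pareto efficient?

(Defect, Defect) is NE; not Pareto efficient

Work:
Defect dominates Cooperate for both players:
If P2 cooperates: Defect (9) > Cooperate (6)
If P2 defects: Defect (4) > Cooperate (3)
NE: (Defect, Defect) with payoff (4, 4)
But (Cooperate, Cooperate) = (6, 6) Pareto dominates (4, 4)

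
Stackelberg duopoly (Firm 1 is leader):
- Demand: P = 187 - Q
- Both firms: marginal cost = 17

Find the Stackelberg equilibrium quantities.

q₁* (leader) = 85.0, q₂* (follower) = 42.5

Work:
Follower's reaction: q₂ = (a - c - q₁)/2
Leader substitutes: π₁ = q₁·(a - q₁ - (a-c-q₁)/2 - c)
FOC: q₁* = (187 - 17)/2 = 85.00
Then: q₂* = (187 - 17 - 85.0)/2 = 42.50
Leader has first-mover advantage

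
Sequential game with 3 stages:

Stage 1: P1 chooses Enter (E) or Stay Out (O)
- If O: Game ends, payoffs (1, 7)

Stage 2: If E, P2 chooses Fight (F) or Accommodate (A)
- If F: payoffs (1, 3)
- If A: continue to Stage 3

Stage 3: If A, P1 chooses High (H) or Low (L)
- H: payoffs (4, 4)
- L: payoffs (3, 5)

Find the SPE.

SPE: (E, A, H); Outcome (4, 4)

Work:
Stage 3: P1 chooses H (4 vs 3)
Stage 2: P2: F->3, A->4 (anticipating H). Choose A
Stage 1: P1: O->1, E->4 (anticipating A, H). Choose E
SPE path: E -> A -> H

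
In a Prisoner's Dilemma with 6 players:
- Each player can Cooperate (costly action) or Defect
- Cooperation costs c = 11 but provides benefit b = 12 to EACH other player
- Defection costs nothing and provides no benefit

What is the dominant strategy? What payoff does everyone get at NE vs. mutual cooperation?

Dominant: Defect; NE payoff = 0; Coop payoff = 49

Work:
Defect dominates (saves cost c = 11, benefit to others is external)
NE: All defect → everyone gets 0
If all cooperate: each receives (5)×12 - 11 = 49
Social dilemma: 49 > 0 but NE gives 0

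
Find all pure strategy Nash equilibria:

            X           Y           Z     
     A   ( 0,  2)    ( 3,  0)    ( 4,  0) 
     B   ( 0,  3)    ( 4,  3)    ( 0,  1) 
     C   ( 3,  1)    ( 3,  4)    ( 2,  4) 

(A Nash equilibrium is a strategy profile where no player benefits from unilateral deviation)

Nash equilibrium: (B, Y)

Work:
Best responses:
  P1 vs X: payoffs [0, 0, 3] → best response C (payoff 3)
  P1 vs Y: payoffs [3, 4, 3] → best response B (payoff 4)
  P1 vs Z: payoffs [4, 0, 2] → best response A (payoff 4)
  P2 vs A: payoffs [2, 0, 0] → best response X (payoff 2)
  P2 vs B: payoffs [3, 3, 1] → best response X/Y (payoff 3)
  P2 vs C: payoffs [1, 4, 4] → best response Y/Z (payoff 4)
Mutual best responses: (B,Y) → Nash equilibria.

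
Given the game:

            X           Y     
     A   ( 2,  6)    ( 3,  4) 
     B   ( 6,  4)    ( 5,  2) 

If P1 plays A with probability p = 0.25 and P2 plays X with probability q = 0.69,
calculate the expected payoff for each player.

E[P1] = 4.845, E[P2] = 3.88

Work:
E[P1] = p·q·π₁(A,X) + p·(1-q)·π₁(A,Y) + (1-p)·q·π₁(B,X) + (1-p)·(1-q)·π₁(B,Y)
= 0.25·0.69·2 + 0.25·0.31·3 + 0.75·0.69·6 + 0.75·0.31·5
= 4.845

E[P2] = 3.88 (similar calculation)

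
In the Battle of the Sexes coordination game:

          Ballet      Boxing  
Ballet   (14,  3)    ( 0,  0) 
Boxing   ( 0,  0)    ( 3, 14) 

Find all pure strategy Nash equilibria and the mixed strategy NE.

Pure NE: (Ballet, Ballet) and (Boxing, Boxing); Mixed NE: p = 0.8235, q = 0.1765

Work:
Check pure NE:
(Ballet, Ballet): (14, 3) - no unilateral deviation beneficial
(Boxing, Boxing): (3, 14) - no unilateral deviation beneficial
Mixed NE: P1 plays Ballet with p = 0.8235, P2 plays Ballet with q = 0.1765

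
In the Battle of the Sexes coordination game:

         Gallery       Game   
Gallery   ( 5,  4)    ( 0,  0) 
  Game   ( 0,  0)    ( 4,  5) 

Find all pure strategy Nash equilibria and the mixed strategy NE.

Pure NE: (Gallery, Gallery) and (Game, Game); Mixed NE: p = 0.5556, q = 0.4444

Work:
Check pure NE:
(Gallery, Gallery): (5, 4) - no unilateral deviation beneficial
(Game, Game): (4, 5) - no unilateral deviation beneficial
Mixed NE: P1 plays Gallery with p = 0.5556, P2 plays Gallery with q = 0.4444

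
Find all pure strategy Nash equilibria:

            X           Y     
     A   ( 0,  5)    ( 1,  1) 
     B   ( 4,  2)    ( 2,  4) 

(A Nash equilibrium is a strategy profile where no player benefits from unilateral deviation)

Nash equilibrium: (B, Y)

Work:
Best responses:
  P1 vs X: payoffs [0, 4] → best response B (payoff 4)
  P1 vs Y: payoffs [1, 2] → best response B (payoff 2)
  P2 vs A: payoffs [5, 1] → best response X (payoff 5)
  P2 vs B: payoffs [2, 4] → best response Y (payoff 4)
Mutual best responses: (B,Y) → Nash equilibria.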